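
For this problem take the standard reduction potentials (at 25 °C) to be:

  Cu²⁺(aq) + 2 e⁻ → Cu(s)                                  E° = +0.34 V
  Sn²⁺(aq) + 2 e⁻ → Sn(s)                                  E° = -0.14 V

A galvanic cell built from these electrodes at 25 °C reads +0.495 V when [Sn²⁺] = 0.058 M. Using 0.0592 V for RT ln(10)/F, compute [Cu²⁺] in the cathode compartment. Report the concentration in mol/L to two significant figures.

0.19 M

Cu²⁺/Cu is the cathode, Sn²⁺/Sn the anode: E°cell = +0.48 V, n = 2.
Overall reaction: Cu²⁺(aq) + Sn(s) → Cu(s) + Sn²⁺(aq); Q = [Sn²⁺]^1/[Cu²⁺]^1.
From E = E° − (0.0592/n) log Q: log Q = (E° − E)·n/0.0592 = (+0.48 − (+0.495))·2/0.0592 = -0.5068.
So 1·log[Cu²⁺] = 1·log(0.058) − log Q = -1.2366 − (-0.5068) = -0.7298; [Cu²⁺] = 10^(-0.7298) ≈ 0.19 M.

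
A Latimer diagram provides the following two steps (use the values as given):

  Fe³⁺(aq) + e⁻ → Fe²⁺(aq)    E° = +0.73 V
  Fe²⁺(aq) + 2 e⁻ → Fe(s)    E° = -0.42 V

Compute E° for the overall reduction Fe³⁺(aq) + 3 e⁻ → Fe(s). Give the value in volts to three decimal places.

Adding the free-energy changes (−nFE°) of the two steps gives −n₃FE°₃ = −n₁FE°₁ − n₂FE°₂.
E°₃ = (1×+0.73 + 2×-0.42) / 3 = (-0.110) / 3 = -0.037 V.

-0.037 V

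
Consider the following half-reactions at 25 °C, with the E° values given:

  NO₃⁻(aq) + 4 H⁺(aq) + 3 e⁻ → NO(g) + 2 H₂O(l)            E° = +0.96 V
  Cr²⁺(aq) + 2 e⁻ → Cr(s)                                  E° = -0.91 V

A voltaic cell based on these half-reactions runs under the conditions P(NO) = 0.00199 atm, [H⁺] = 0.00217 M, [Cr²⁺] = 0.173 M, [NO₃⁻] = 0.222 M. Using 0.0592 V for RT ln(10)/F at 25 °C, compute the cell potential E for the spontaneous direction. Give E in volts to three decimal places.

NO₃⁻/NO is the cathode (higher E°), Cr²⁺/Cr the anode: E°cell = +0.96 − (-0.91) = +1.87 V, n = 6.
Overall: 2 NO₃⁻(aq) + 8 H⁺(aq) + 3 Cr(s) → 2 NO(g) + 4 H₂O(l) + 3 Cr²⁺(aq)
Q = P(NO)^2·[Cr²⁺]^3 / ([NO₃⁻]^2·[H⁺]^8); log Q = 14.927.
E = E° − (0.0592/n) log Q = +1.87 − (0.0592/6)(14.927) = +1.723 V.

+1.723 V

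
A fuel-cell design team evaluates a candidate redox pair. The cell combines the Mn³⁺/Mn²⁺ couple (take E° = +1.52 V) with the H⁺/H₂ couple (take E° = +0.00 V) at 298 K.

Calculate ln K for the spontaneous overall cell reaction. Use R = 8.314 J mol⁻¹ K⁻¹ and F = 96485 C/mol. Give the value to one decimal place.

Cathode: Mn³⁺/Mn²⁺; anode: H⁺/H₂. E°cell = (+1.52) − (+0.00) = +1.52 V, with n = 2.
ΔG° = −nFE° = −RT ln K, so ln K = nFE°/(RT) = (2)(96485)(+1.52) / ((8.314)(298)) = 118.388.

118.4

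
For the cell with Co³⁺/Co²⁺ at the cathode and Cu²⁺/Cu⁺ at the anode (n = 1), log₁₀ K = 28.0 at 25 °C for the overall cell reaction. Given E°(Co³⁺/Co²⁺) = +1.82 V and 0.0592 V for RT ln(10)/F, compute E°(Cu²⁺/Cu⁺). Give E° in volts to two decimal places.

+0.16 V

E°cell = (0.0592/n)·log K = (0.0592/1)(28.0) = +1.658 V.
Since Co³⁺/Co²⁺ is the cathode and Cu²⁺/Cu⁺ the anode, E°cell = E°(Co³⁺/Co²⁺) − E°(Cu²⁺/Cu⁺).
So E°(Cu²⁺/Cu⁺) = E°(Co³⁺/Co²⁺) − E°cell = (+1.82) − (+1.658) = +0.16 V.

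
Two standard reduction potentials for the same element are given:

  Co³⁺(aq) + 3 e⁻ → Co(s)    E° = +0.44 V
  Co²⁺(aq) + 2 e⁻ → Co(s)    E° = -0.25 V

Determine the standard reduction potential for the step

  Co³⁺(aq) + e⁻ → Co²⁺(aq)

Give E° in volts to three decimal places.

Sequential free energies add, so n₃E°₃ = n₁E°₁ + n₂E°₂.
With n₃ = 3, and the known step contributing 2×(-0.25) V, the unknown satisfies 1·E° = 3×(+0.44) − 2×(-0.25) = +1.820.
E° = +1.820 / 1 = +1.820 V.

+1.820 V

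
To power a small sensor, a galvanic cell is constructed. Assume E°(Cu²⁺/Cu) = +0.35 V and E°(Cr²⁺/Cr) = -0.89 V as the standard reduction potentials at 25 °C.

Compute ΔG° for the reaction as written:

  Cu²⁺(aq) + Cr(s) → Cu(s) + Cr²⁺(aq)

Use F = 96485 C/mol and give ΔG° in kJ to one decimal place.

-239.3 kJ

As written, Cu²⁺/Cu is reduced (cathode) and Cr²⁺/Cr is oxidised (anode), so E°cell = (+0.35) − (-0.89) = +1.24 V.
Balancing electrons gives n = 2.
ΔG° = −nFE° = −(2)(96485)(+1.24) = -239,283 J = -239.3 kJ.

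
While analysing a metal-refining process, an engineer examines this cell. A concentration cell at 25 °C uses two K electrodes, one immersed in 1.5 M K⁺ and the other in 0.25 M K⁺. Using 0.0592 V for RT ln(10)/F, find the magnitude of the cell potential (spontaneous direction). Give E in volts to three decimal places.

+0.046 V

For a concentration cell E°cell = 0. The 1.5 M side is the cathode (reduction is favoured where [K⁺] is higher).
With n = 1, E = −(0.0592/1) log([K⁺]ₐₙ/[K⁺]꜀ₐₜ) = −(0.0592/1) log(0.25/1.5) = −(0.0592/1)(-0.778) = +0.046 V.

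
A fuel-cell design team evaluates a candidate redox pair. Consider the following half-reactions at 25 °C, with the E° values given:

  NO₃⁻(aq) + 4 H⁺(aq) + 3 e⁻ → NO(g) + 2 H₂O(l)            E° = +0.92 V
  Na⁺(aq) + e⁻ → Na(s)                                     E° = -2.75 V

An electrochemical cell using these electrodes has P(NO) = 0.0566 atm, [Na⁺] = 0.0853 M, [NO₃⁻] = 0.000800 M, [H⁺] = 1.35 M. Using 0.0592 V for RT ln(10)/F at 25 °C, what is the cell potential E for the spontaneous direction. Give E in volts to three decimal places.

NO₃⁻/NO is the cathode (higher E°), Na⁺/Na the anode: E°cell = +0.92 − (-2.75) = +3.67 V, n = 3.
Overall: NO₃⁻(aq) + 4 H⁺(aq) + 3 Na(s) → NO(g) + 2 H₂O(l) + 3 Na⁺(aq)
Q = P(NO)·[Na⁺]^3 / ([NO₃⁻]·[H⁺]^4); log Q = -1.879.
E = E° − (0.0592/n) log Q = +3.67 − (0.0592/3)(-1.879) = +3.707 V.

+3.707 V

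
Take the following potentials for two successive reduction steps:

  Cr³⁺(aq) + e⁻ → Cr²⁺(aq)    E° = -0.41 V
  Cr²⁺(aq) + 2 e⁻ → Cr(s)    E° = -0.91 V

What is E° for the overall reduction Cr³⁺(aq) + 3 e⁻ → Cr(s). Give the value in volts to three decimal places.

Standard free energies of sequential steps add: ΔG°₃ = ΔG°₁ + ΔG°₂, so n₃E°₃ = n₁E°₁ + n₂E°₂.
E°₃ = (1×-0.41 + 2×-0.91) / 3 = (-2.230) / 3 = -0.743 V.
E° values themselves are not directly additive — weighting by electron count is essential.

-0.743 V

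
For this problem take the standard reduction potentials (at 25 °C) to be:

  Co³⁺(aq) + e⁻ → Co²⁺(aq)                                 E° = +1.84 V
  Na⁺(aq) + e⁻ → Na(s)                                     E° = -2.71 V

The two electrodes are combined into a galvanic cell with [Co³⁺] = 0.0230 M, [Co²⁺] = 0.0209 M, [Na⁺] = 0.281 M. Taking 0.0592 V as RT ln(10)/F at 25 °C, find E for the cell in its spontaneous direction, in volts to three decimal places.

Co³⁺/Co²⁺ is the cathode (higher E°), Na⁺/Na the anode: E°cell = +1.84 − (-2.71) = +4.55 V, n = 1.
Overall: Co³⁺(aq) + Na(s) → Co²⁺(aq) + Na⁺(aq)
Q = [Co²⁺]·[Na⁺] / ([Co³⁺]); log Q = -0.593.
E = E° − (0.0592/n) log Q = +4.55 − (0.0592/1)(-0.593) = +4.585 V.

+4.585 V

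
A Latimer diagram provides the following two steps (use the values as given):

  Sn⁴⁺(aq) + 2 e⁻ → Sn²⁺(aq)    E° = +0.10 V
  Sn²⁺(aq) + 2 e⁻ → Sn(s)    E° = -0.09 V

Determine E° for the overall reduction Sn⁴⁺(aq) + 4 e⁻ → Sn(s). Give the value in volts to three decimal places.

+0.005 V

Standard free energies of sequential steps add: ΔG°₃ = ΔG°₁ + ΔG°₂, so n₃E°₃ = n₁E°₁ + n₂E°₂.
E°₃ = (2×+0.10 + 2×-0.09) / 4 = (+0.020) / 4 = +0.005 V.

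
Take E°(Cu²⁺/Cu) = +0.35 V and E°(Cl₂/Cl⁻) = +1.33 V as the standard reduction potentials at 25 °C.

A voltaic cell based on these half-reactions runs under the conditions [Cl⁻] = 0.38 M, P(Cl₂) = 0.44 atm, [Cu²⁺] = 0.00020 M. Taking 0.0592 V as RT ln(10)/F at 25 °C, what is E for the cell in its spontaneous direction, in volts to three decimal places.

Cl₂/Cl⁻ is the cathode (higher E°), Cu²⁺/Cu the anode: E°cell = +1.33 − (+0.35) = +0.98 V, n = 2.
Overall: Cl₂(g) + Cu(s) → 2 Cl⁻(aq) + Cu²⁺(aq)
Q = [Cl⁻]^2·[Cu²⁺] / (P(Cl₂)); log Q = -4.183.
E = E° − (0.0592/n) log Q = +0.98 − (0.0592/2)(-4.183) = +1.104 V.

+1.104 V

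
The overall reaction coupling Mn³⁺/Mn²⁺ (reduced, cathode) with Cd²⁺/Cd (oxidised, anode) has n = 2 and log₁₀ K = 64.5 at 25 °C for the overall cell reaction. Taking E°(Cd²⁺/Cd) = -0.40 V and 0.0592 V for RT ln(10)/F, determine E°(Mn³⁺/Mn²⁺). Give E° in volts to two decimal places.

+1.51 V

E°cell = (0.0592/n)·log K = (0.0592/2)(64.5) = +1.909 V.
Since Mn³⁺/Mn²⁺ is the cathode and Cd²⁺/Cd the anode, E°cell = E°(Mn³⁺/Mn²⁺) − E°(Cd²⁺/Cd).
So E°(Mn³⁺/Mn²⁺) = E°cell + E°(Cd²⁺/Cd) = +1.909 + (-0.40) = +1.51 V.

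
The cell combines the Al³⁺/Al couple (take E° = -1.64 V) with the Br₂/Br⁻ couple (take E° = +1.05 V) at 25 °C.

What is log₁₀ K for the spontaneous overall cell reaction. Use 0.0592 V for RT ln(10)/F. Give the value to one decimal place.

272.6

Cathode: Br₂/Br⁻; anode: Al³⁺/Al. E°cell = +2.69 V, n = 6.
log K = nE°cell / 0.0592 = (6)(+2.69) / 0.0592 = 272.6.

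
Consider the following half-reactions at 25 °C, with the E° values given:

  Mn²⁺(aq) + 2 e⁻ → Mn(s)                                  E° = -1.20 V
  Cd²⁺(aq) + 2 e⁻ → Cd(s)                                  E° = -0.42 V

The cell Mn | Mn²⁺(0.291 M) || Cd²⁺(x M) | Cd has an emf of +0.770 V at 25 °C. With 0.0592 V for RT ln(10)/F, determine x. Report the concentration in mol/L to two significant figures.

0.13 M

Cd²⁺/Cd is the cathode, Mn²⁺/Mn the anode: E°cell = +0.78 V, n = 2.
Overall reaction: Cd²⁺(aq) + Mn(s) → Cd(s) + Mn²⁺(aq); Q = [Mn²⁺]^1/[Cd²⁺]^1.
From E = E° − (0.0592/n) log Q: log Q = (E° − E)·n/0.0592 = (+0.78 − (+0.770))·2/0.0592 = 0.3378.
So 1·log[Cd²⁺] = 1·log(0.291) − log Q = -0.5361 − (0.3378) = -0.8739; [Cd²⁺] = 10^(-0.8739) ≈ 0.13 M.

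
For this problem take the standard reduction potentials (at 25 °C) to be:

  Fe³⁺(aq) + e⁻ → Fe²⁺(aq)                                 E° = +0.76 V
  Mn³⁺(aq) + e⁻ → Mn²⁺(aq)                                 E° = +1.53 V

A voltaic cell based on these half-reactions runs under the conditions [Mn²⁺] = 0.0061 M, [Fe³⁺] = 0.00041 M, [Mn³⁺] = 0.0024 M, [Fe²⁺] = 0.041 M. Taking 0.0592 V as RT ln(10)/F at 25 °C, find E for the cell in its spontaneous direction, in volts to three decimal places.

+0.864 V

Mn³⁺/Mn²⁺ is the cathode (higher E°), Fe³⁺/Fe²⁺ the anode: E°cell = +1.53 − (+0.76) = +0.77 V, n = 1.
Overall: Mn³⁺(aq) + Fe²⁺(aq) → Mn²⁺(aq) + Fe³⁺(aq)
Q = [Mn²⁺]·[Fe³⁺] / ([Mn³⁺]·[Fe²⁺]); log Q = -1.595.
E = E° − (0.0592/n) log Q = +0.77 − (0.0592/1)(-1.595) = +0.864 V.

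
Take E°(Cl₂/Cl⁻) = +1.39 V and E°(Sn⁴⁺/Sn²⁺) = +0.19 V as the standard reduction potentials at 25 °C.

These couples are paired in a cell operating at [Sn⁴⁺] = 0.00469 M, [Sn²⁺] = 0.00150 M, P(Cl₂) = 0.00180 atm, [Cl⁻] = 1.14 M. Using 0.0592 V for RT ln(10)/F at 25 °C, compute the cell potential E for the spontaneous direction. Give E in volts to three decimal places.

Cl₂/Cl⁻ is the cathode (higher E°), Sn⁴⁺/Sn²⁺ the anode: E°cell = +1.39 − (+0.19) = +1.20 V, n = 2.
Overall: Cl₂(g) + Sn²⁺(aq) → 2 Cl⁻(aq) + Sn⁴⁺(aq)
Q = [Cl⁻]^2·[Sn⁴⁺] / (P(Cl₂)·[Sn²⁺]); log Q = 3.354.
E = E° − (0.0592/n) log Q = +1.20 − (0.0592/2)(3.354) = +1.101 V.

+1.101 V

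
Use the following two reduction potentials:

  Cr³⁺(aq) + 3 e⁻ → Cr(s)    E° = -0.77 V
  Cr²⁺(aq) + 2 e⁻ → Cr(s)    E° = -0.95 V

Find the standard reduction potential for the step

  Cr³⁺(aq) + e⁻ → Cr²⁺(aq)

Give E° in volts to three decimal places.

Sequential free energies add, so n₃E°₃ = n₁E°₁ + n₂E°₂.
With n₃ = 3, and the known step contributing 2×(-0.95) V, the unknown satisfies 1·E° = 3×(-0.77) − 2×(-0.95) = -0.410.
E° = -0.410 / 1 = -0.410 V.

-0.410 V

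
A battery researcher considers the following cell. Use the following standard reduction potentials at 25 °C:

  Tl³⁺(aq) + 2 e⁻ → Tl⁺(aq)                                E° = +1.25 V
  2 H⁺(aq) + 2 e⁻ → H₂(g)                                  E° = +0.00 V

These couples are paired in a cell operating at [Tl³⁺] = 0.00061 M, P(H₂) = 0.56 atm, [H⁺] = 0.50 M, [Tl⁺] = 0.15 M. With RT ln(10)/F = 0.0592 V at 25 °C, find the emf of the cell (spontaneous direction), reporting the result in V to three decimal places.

Tl³⁺/Tl⁺ is the cathode (higher E°), H⁺/H₂ the anode: E°cell = +1.25 − (+0.00) = +1.25 V, n = 2.
Overall: Tl³⁺(aq) + H₂(g) → Tl⁺(aq) + 2 H⁺(aq)
Q = [Tl⁺]·[H⁺]^2 / ([Tl³⁺]·P(H₂)); log Q = 2.041.
E = E° − (0.0592/n) log Q = +1.25 − (0.0592/2)(2.041) = +1.190 V.

+1.190 V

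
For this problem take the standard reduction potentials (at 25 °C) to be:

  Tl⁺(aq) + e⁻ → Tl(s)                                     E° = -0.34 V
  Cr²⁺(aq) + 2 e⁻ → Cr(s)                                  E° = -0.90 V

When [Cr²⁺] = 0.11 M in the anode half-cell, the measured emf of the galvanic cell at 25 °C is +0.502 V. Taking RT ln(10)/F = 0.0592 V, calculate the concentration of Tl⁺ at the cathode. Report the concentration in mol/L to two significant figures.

0.035 M

Tl⁺/Tl is the cathode, Cr²⁺/Cr the anode: E°cell = +0.56 V, n = 2.
Overall reaction: 2 Tl⁺(aq) + Cr(s) → 2 Tl(s) + Cr²⁺(aq); Q = [Cr²⁺]^1/[Tl⁺]^2.
From E = E° − (0.0592/n) log Q: log Q = (E° − E)·n/0.0592 = (+0.56 − (+0.502))·2/0.0592 = 1.9595.
So 2·log[Tl⁺] = 1·log(0.11) − log Q = -0.9586 − (1.9595) = -2.9181; log[Tl⁺] = -2.9181 / 2 = -1.4590; [Tl⁺] = 10^(-1.4590) ≈ 0.035 M.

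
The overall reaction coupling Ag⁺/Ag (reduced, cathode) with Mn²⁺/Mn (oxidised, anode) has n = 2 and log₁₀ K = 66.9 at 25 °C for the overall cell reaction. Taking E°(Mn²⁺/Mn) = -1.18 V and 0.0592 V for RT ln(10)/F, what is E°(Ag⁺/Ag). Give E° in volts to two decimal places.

+0.80 V

E°cell = (0.0592/n)·log K = (0.0592/2)(66.9) = +1.980 V.
Since Ag⁺/Ag is the cathode and Mn²⁺/Mn the anode, E°cell = E°(Ag⁺/Ag) − E°(Mn²⁺/Mn).
So E°(Ag⁺/Ag) = E°cell + E°(Mn²⁺/Mn) = +1.980 + (-1.18) = +0.80 V.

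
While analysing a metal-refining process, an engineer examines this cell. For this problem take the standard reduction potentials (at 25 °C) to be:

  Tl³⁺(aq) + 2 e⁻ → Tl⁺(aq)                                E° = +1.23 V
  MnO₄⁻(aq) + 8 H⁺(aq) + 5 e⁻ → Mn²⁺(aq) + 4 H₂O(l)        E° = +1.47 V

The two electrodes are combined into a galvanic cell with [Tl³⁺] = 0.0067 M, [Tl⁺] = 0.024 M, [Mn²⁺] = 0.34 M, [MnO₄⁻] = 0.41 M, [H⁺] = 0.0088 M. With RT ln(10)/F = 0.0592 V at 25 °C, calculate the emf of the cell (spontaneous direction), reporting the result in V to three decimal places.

MnO₄⁻/Mn²⁺ is the cathode (higher E°), Tl³⁺/Tl⁺ the anode: E°cell = +1.47 − (+1.23) = +0.24 V, n = 10.
Overall: 2 MnO₄⁻(aq) + 16 H⁺(aq) + 5 Tl⁺(aq) → 2 Mn²⁺(aq) + 8 H₂O(l) + 5 Tl³⁺(aq)
Q = [Mn²⁺]^2·[Tl³⁺]^5 / ([MnO₄⁻]^2·[H⁺]^16·[Tl⁺]^5); log Q = 29.955.
E = E° − (0.0592/n) log Q = +0.24 − (0.0592/10)(29.955) = +0.063 V.

+0.063 V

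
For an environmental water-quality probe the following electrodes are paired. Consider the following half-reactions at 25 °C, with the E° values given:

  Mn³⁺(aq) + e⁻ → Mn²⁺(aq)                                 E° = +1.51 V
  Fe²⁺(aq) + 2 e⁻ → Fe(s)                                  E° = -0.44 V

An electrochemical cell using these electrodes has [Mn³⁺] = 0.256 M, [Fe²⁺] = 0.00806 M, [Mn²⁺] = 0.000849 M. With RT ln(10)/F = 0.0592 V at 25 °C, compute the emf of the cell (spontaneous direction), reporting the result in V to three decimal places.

+2.159 V

Mn³⁺/Mn²⁺ is the cathode (higher E°), Fe²⁺/Fe the anode: E°cell = +1.51 − (-0.44) = +1.95 V, n = 2.
Overall: 2 Mn³⁺(aq) + Fe(s) → 2 Mn²⁺(aq) + Fe²⁺(aq)
Q = [Mn²⁺]^2·[Fe²⁺] / ([Mn³⁺]^2); log Q = -7.052.
E = E° − (0.0592/n) log Q = +1.95 − (0.0592/2)(-7.052) = +2.159 V.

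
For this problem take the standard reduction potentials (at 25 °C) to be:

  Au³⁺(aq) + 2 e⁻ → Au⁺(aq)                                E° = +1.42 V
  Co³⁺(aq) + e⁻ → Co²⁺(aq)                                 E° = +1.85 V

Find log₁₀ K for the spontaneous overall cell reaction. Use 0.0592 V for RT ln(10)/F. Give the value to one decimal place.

14.5

Cathode: Co³⁺/Co²⁺; anode: Au³⁺/Au⁺. E°cell = +0.43 V, n = 2.
log K = nE°cell / 0.0592 = (2)(+0.43) / 0.0592 = 14.5.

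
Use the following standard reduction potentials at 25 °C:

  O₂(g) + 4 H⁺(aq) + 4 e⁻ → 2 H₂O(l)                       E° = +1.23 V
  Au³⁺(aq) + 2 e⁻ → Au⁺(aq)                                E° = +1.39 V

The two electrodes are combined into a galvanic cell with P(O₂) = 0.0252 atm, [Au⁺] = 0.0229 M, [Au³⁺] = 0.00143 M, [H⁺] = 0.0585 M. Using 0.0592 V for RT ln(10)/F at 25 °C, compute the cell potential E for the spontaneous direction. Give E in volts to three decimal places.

+0.221 V

Au³⁺/Au⁺ is the cathode (higher E°), O₂/H₂O the anode: E°cell = +1.39 − (+1.23) = +0.16 V, n = 4.
Overall: 2 Au³⁺(aq) + 2 H₂O(l) → 2 Au⁺(aq) + O₂(g) + 4 H⁺(aq)
Q = [Au⁺]^2·P(O₂)·[H⁺]^4 / ([Au³⁺]^2); log Q = -4.121.
E = E° − (0.0592/n) log Q = +0.16 − (0.0592/4)(-4.121) = +0.221 V.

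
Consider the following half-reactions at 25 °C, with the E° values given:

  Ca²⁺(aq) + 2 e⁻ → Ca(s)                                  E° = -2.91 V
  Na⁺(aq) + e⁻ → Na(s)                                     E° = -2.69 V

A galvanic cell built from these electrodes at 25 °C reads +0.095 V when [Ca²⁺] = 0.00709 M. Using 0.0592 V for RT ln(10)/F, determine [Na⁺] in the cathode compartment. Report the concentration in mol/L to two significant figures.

0.00065 M

Na⁺/Na is the cathode, Ca²⁺/Ca the anode: E°cell = +0.22 V, n = 2.
Overall reaction: 2 Na⁺(aq) + Ca(s) → 2 Na(s) + Ca²⁺(aq); Q = [Ca²⁺]^1/[Na⁺]^2.
From E = E° − (0.0592/n) log Q: log Q = (E° − E)·n/0.0592 = (+0.22 − (+0.095))·2/0.0592 = 4.2230.
So 2·log[Na⁺] = 1·log(0.00709) − log Q = -2.1494 − (4.2230) = -6.3724; log[Na⁺] = -6.3724 / 2 = -3.1862; [Na⁺] = 10^(-3.1862) ≈ 0.00065 M.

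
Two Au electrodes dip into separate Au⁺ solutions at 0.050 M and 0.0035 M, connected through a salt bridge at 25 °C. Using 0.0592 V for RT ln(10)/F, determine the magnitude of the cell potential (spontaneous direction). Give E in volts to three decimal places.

+0.068 V

For a concentration cell E°cell = 0. The 0.050 M side is the cathode (reduction is favoured where [Au⁺] is higher).
With n = 1, E = −(0.0592/1) log([Au⁺]ₐₙ/[Au⁺]꜀ₐₜ) = −(0.0592/1) log(0.0035/0.05) = −(0.0592/1)(-1.155) = +0.068 V.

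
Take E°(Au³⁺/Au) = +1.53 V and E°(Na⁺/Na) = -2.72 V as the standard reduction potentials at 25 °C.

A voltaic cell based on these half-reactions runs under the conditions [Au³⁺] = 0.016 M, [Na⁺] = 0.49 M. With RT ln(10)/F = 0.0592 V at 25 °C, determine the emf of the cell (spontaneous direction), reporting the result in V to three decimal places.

Au³⁺/Au is the cathode (higher E°), Na⁺/Na the anode: E°cell = +1.53 − (-2.72) = +4.25 V, n = 3.
Overall: Au³⁺(aq) + 3 Na(s) → Au(s) + 3 Na⁺(aq)
Q = [Na⁺]^3 / ([Au³⁺]); log Q = 0.866.
E = E° − (0.0592/n) log Q = +4.25 − (0.0592/3)(0.866) = +4.233 V.

+4.233 V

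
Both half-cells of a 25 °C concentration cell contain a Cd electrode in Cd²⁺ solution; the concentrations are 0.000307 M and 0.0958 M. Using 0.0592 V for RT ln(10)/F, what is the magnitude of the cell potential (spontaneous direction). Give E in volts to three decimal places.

+0.074 V

For a concentration cell E°cell = 0. The 0.0958 M side is the cathode (reduction is favoured where [Cd²⁺] is higher).
With n = 2, E = −(0.0592/2) log([Cd²⁺]ₐₙ/[Cd²⁺]꜀ₐₜ) = −(0.0592/2) log(0.000307/0.0958) = −(0.0592/2)(-2.494) = +0.074 V.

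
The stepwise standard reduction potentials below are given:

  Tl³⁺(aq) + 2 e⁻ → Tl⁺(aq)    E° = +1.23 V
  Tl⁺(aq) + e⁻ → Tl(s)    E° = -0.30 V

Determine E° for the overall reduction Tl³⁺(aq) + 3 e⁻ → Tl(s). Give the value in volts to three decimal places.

+0.720 V

Adding the free-energy changes (−nFE°) of the two steps gives −n₃FE°₃ = −n₁FE°₁ − n₂FE°₂.
E°₃ = (2×+1.23 + 1×-0.30) / 3 = (+2.160) / 3 = +0.720 V.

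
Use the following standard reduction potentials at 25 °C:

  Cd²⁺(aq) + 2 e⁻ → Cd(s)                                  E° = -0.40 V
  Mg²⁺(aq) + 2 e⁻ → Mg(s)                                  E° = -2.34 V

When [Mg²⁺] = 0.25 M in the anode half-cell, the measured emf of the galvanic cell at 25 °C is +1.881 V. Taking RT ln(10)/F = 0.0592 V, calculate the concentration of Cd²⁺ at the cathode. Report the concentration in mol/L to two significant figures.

0.0025 M

Cd²⁺/Cd is the cathode, Mg²⁺/Mg the anode: E°cell = +1.94 V, n = 2.
Overall reaction: Cd²⁺(aq) + Mg(s) → Cd(s) + Mg²⁺(aq); Q = [Mg²⁺]^1/[Cd²⁺]^1.
From E = E° − (0.0592/n) log Q: log Q = (E° − E)·n/0.0592 = (+1.94 − (+1.881))·2/0.0592 = 1.9932.
So 1·log[Cd²⁺] = 1·log(0.25) − log Q = -0.6021 − (1.9932) = -2.5953; [Cd²⁺] = 10^(-2.5953) ≈ 0.0025 M.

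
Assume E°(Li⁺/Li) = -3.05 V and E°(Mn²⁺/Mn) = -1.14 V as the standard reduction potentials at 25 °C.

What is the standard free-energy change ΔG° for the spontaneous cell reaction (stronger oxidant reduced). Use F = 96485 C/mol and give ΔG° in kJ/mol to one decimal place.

-368.6 kJ/mol

Mn²⁺/Mn (E° = -1.14 V) is the cathode; Li⁺/Li (E° = -3.05 V) is the anode, so E°cell = +1.91 V.
Balancing electrons gives n = 2 (lcm of 2 and 1).
ΔG° = −nFE° = −(2)(96485)(+1.91) = -368,573 J = -368.6 kJ/mol.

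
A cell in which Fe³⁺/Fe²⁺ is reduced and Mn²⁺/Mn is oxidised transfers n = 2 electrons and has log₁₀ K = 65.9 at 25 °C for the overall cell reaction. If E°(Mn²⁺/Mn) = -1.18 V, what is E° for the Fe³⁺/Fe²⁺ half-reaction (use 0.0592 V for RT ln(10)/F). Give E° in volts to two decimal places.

E°cell = (0.0592/n)·log K = (0.0592/2)(65.9) = +1.951 V.
Since Fe³⁺/Fe²⁺ is the cathode and Mn²⁺/Mn the anode, E°cell = E°(Fe³⁺/Fe²⁺) − E°(Mn²⁺/Mn).
So E°(Fe³⁺/Fe²⁺) = E°cell + E°(Mn²⁺/Mn) = +1.951 + (-1.18) = +0.77 V.

+0.77 V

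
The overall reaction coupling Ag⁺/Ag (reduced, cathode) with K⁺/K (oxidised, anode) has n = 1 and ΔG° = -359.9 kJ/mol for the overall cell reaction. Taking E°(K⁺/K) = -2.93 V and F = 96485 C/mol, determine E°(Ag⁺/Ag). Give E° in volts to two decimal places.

+0.80 V

E°cell = −ΔG°/(nF) = −(-359.9×10³)/((1)(96485)) = +3.730 V.
Since Ag⁺/Ag is the cathode and K⁺/K the anode, E°cell = E°(Ag⁺/Ag) − E°(K⁺/K).
So E°(Ag⁺/Ag) = E°cell + E°(K⁺/K) = +3.730 + (-2.93) = +0.80 V.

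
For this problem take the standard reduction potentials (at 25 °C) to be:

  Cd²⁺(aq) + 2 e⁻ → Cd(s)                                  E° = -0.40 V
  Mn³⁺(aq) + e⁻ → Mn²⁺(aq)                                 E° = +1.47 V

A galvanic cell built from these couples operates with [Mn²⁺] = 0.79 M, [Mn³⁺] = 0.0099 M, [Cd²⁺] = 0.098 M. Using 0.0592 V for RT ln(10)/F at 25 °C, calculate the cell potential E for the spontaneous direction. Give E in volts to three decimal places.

Mn³⁺/Mn²⁺ is the cathode (higher E°), Cd²⁺/Cd the anode: E°cell = +1.47 − (-0.40) = +1.87 V, n = 2.
Overall: 2 Mn³⁺(aq) + Cd(s) → 2 Mn²⁺(aq) + Cd²⁺(aq)
Q = [Mn²⁺]^2·[Cd²⁺] / ([Mn³⁺]^2); log Q = 2.795.
E = E° − (0.0592/n) log Q = +1.87 − (0.0592/2)(2.795) = +1.787 V.

+1.787 V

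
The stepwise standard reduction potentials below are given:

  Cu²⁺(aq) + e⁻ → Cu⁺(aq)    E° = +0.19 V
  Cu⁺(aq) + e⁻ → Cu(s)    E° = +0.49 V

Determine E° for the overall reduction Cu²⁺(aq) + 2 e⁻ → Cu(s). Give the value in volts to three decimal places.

Standard free energies of sequential steps add: ΔG°₃ = ΔG°₁ + ΔG°₂, so n₃E°₃ = n₁E°₁ + n₂E°₂.
E°₃ = (1×+0.19 + 1×+0.49) / 2 = (+0.680) / 2 = +0.340 V.

+0.340 V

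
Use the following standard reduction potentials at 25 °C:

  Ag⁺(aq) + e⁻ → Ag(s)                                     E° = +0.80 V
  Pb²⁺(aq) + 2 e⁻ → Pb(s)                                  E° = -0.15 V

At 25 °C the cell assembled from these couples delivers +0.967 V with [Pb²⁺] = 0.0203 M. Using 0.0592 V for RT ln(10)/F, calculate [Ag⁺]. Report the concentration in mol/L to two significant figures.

0.28 M

Ag⁺/Ag is the cathode, Pb²⁺/Pb the anode: E°cell = +0.95 V, n = 2.
Overall reaction: 2 Ag⁺(aq) + Pb(s) → 2 Ag(s) + Pb²⁺(aq); Q = [Pb²⁺]^1/[Ag⁺]^2.
From E = E° − (0.0592/n) log Q: log Q = (E° − E)·n/0.0592 = (+0.95 − (+0.967))·2/0.0592 = -0.5743.
So 2·log[Ag⁺] = 1·log(0.0203) − log Q = -1.6925 − (-0.5743) = -1.1182; log[Ag⁺] = -1.1182 / 2 = -0.5591; [Ag⁺] = 10^(-0.5591) ≈ 0.28 M.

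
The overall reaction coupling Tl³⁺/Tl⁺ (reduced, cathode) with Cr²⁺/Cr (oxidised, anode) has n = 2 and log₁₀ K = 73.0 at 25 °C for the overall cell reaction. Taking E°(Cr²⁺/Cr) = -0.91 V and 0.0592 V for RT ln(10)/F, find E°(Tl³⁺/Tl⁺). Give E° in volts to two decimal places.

E°cell = (0.0592/n)·log K = (0.0592/2)(73.0) = +2.161 V.
Since Tl³⁺/Tl⁺ is the cathode and Cr²⁺/Cr the anode, E°cell = E°(Tl³⁺/Tl⁺) − E°(Cr²⁺/Cr).
So E°(Tl³⁺/Tl⁺) = E°cell + E°(Cr²⁺/Cr) = +2.161 + (-0.91) = +1.25 V.

+1.25 V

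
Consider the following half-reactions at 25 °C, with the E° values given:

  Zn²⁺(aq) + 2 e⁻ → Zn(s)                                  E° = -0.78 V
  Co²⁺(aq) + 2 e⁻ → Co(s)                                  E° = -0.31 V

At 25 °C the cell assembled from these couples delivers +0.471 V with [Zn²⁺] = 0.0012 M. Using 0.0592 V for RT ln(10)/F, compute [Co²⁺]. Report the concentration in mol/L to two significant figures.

0.0013 M

Co²⁺/Co is the cathode, Zn²⁺/Zn the anode: E°cell = +0.47 V, n = 2.
Overall reaction: Co²⁺(aq) + Zn(s) → Co(s) + Zn²⁺(aq); Q = [Zn²⁺]^1/[Co²⁺]^1.
From E = E° − (0.0592/n) log Q: log Q = (E° − E)·n/0.0592 = (+0.47 − (+0.471))·2/0.0592 = -0.0338.
So 1·log[Co²⁺] = 1·log(0.0012) − log Q = -2.9208 − (-0.0338) = -2.8870; [Co²⁺] = 10^(-2.8870) ≈ 0.0013 M.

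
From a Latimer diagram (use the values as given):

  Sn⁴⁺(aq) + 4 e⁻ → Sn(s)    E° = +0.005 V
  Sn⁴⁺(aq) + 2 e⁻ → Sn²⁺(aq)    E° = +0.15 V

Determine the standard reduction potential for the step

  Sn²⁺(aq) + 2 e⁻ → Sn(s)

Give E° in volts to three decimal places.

-0.140 V

Sequential free energies add, so n₃E°₃ = n₁E°₁ + n₂E°₂.
With n₃ = 4, and the known step contributing 2×(+0.15) V, the unknown satisfies 2·E° = 4×(+0.005) − 2×(+0.15) = -0.280.
E° = -0.280 / 2 = -0.140 V.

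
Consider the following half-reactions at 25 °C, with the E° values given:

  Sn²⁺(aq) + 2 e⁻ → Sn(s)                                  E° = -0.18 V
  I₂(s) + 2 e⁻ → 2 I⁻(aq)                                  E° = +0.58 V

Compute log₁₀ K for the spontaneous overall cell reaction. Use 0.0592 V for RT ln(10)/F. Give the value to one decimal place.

Cathode: I₂/I⁻; anode: Sn²⁺/Sn. E°cell = +0.76 V, n = 2.
log K = nE°cell / 0.0592 = (2)(+0.76) / 0.0592 = 25.7.

25.7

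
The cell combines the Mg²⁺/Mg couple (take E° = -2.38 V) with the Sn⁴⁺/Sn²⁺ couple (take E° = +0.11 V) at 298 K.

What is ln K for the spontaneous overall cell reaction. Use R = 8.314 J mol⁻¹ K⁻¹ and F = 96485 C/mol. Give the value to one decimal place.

Cathode: Sn⁴⁺/Sn²⁺; anode: Mg²⁺/Mg. E°cell = (+0.11) − (-2.38) = +2.49 V, with n = 2.
ΔG° = −nFE° = −RT ln K, so ln K = nFE°/(RT) = (2)(96485)(+2.49) / ((8.314)(298)) = 193.938.

193.9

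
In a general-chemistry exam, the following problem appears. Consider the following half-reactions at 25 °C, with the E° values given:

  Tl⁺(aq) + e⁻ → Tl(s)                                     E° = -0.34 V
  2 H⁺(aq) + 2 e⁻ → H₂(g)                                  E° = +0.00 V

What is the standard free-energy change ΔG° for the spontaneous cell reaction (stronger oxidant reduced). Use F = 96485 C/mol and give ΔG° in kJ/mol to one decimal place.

-65.6 kJ/mol

H⁺/H₂ (E° = +0.00 V) is the cathode; Tl⁺/Tl (E° = -0.34 V) is the anode, so E°cell = +0.34 V.
Balancing electrons gives n = 2 (lcm of 2 and 1).
ΔG° = −nFE° = −(2)(96485)(+0.34) = -65,610 J = -65.6 kJ/mol.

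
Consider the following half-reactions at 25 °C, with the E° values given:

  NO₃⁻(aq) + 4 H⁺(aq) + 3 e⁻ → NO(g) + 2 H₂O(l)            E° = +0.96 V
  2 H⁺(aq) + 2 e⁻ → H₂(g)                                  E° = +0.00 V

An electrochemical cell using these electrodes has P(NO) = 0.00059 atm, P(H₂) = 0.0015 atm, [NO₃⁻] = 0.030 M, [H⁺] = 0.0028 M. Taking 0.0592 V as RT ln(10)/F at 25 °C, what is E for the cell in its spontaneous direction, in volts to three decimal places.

+0.860 V

NO₃⁻/NO is the cathode (higher E°), H⁺/H₂ the anode: E°cell = +0.96 − (+0.00) = +0.96 V, n = 6.
Overall: 2 NO₃⁻(aq) + 2 H⁺(aq) + 3 H₂(g) → 2 NO(g) + 4 H₂O(l)
Q = P(NO)^2 / ([NO₃⁻]^2·[H⁺]^2·P(H₂)^3); log Q = 10.165.
E = E° − (0.0592/n) log Q = +0.96 − (0.0592/6)(10.165) = +0.860 V.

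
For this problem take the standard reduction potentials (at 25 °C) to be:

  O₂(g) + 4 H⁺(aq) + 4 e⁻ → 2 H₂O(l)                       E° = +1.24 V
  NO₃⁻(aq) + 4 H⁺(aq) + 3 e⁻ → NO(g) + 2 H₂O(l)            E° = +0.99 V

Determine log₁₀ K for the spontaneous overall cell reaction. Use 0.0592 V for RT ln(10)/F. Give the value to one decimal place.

Cathode: O₂/H₂O; anode: NO₃⁻/NO. E°cell = +0.25 V, n = 12.
log K = nE°cell / 0.0592 = (12)(+0.25) / 0.0592 = 50.7.

50.7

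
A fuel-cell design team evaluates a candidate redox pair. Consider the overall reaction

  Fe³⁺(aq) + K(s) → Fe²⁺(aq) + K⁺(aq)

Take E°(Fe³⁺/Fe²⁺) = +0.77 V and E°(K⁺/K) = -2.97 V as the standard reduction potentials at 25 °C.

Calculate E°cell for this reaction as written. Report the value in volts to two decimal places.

The Fe³⁺/Fe²⁺ couple has the higher reduction potential, so it is the cathode; K⁺/K is oxidised at the anode.
E°cell = E°(cathode) − E°(anode) = (+0.77) − (-2.97) = +3.74 V.

+3.74 V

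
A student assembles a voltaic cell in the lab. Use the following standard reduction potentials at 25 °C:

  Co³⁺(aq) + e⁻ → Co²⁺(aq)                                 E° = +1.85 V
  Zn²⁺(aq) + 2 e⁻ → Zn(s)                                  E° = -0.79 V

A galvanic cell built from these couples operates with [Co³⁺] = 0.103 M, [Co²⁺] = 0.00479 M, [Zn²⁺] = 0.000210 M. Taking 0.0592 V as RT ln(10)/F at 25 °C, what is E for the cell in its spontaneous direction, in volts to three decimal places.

+2.828 V

Co³⁺/Co²⁺ is the cathode (higher E°), Zn²⁺/Zn the anode: E°cell = +1.85 − (-0.79) = +2.64 V, n = 2.
Overall: 2 Co³⁺(aq) + Zn(s) → 2 Co²⁺(aq) + Zn²⁺(aq)
Q = [Co²⁺]^2·[Zn²⁺] / ([Co³⁺]^2); log Q = -6.343.
E = E° − (0.0592/n) log Q = +2.64 − (0.0592/2)(-6.343) = +2.828 V.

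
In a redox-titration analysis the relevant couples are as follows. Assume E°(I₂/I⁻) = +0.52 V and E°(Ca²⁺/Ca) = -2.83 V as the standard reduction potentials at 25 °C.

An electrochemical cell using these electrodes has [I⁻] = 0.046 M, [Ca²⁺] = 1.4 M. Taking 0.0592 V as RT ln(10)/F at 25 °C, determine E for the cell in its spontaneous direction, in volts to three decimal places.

I₂/I⁻ is the cathode (higher E°), Ca²⁺/Ca the anode: E°cell = +0.52 − (-2.83) = +3.35 V, n = 2.
Overall: I₂(s) + Ca(s) → 2 I⁻(aq) + Ca²⁺(aq)
Q = [I⁻]^2·[Ca²⁺]; log Q = -2.528.
E = E° − (0.0592/n) log Q = +3.35 − (0.0592/2)(-2.528) = +3.425 V.

+3.425 V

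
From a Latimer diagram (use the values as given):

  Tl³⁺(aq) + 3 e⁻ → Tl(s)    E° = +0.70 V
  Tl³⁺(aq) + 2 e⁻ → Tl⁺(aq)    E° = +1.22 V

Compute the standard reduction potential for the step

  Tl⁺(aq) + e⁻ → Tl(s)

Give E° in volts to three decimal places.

-0.340 V

Sequential free energies add, so n₃E°₃ = n₁E°₁ + n₂E°₂.
With n₃ = 3, and the known step contributing 2×(+1.22) V, the unknown satisfies 1·E° = 3×(+0.70) − 2×(+1.22) = -0.340.
E° = -0.340 / 1 = -0.340 V.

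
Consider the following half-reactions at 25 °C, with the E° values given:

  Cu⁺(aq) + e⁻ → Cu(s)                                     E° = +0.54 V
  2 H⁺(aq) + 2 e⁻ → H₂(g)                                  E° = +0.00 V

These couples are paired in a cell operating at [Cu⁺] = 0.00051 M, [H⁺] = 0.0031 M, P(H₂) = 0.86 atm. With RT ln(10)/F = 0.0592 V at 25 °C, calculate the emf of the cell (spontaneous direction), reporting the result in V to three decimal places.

Cu⁺/Cu is the cathode (higher E°), H⁺/H₂ the anode: E°cell = +0.54 − (+0.00) = +0.54 V, n = 2.
Overall: 2 Cu⁺(aq) + H₂(g) → 2 Cu(s) + 2 H⁺(aq)
Q = [H⁺]^2 / ([Cu⁺]^2·P(H₂)); log Q = 1.633.
E = E° − (0.0592/n) log Q = +0.54 − (0.0592/2)(1.633) = +0.492 V.

+0.492 V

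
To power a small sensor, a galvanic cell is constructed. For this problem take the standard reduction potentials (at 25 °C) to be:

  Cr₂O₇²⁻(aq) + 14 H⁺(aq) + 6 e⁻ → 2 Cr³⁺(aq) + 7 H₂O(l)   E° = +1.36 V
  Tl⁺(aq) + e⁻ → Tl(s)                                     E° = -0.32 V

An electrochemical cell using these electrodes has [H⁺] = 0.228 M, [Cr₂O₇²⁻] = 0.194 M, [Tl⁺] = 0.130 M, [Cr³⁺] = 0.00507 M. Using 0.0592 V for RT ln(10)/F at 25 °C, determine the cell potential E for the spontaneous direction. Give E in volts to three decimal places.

Cr₂O₇²⁻/Cr³⁺ is the cathode (higher E°), Tl⁺/Tl the anode: E°cell = +1.36 − (-0.32) = +1.68 V, n = 6.
Overall: Cr₂O₇²⁻(aq) + 14 H⁺(aq) + 6 Tl(s) → 2 Cr³⁺(aq) + 7 H₂O(l) + 6 Tl⁺(aq)
Q = [Cr³⁺]^2·[Tl⁺]^6 / ([Cr₂O₇²⁻]·[H⁺]^14); log Q = -0.205.
E = E° − (0.0592/n) log Q = +1.68 − (0.0592/6)(-0.205) = +1.682 V.

+1.682 V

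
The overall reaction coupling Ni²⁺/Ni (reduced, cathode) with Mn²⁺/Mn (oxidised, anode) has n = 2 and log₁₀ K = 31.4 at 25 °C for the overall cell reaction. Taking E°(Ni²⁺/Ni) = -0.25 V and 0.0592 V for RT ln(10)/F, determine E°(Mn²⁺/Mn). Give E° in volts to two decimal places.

-1.18 V

E°cell = (0.0592/n)·log K = (0.0592/2)(31.4) = +0.929 V.
Since Ni²⁺/Ni is the cathode and Mn²⁺/Mn the anode, E°cell = E°(Ni²⁺/Ni) − E°(Mn²⁺/Mn).
So E°(Mn²⁺/Mn) = E°(Ni²⁺/Ni) − E°cell = (-0.25) − (+0.929) = -1.18 V.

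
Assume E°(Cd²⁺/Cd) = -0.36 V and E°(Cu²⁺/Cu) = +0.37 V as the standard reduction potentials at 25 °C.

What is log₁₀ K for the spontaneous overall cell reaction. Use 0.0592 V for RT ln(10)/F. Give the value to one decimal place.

Cathode: Cu²⁺/Cu; anode: Cd²⁺/Cd. E°cell = +0.73 V, n = 2.
log K = nE°cell / 0.0592 = (2)(+0.73) / 0.0592 = 24.7.

24.7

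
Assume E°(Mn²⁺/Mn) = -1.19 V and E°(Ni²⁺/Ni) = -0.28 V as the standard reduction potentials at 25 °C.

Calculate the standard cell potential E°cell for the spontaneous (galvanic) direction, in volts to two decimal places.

The Ni²⁺/Ni couple has the higher reduction potential, so it is the cathode; Mn²⁺/Mn is oxidised at the anode.
E°cell = E°(cathode) − E°(anode) = (-0.28) − (-1.19) = +0.91 V.

+0.91 V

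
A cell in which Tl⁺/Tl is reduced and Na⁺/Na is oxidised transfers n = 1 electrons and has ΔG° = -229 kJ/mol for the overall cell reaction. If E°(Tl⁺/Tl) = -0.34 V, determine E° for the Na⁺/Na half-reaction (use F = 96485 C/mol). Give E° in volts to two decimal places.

-2.71 V

E°cell = −ΔG°/(nF) = −(-229×10³)/((1)(96485)) = +2.373 V.
Since Tl⁺/Tl is the cathode and Na⁺/Na the anode, E°cell = E°(Tl⁺/Tl) − E°(Na⁺/Na).
So E°(Na⁺/Na) = E°(Tl⁺/Tl) − E°cell = (-0.34) − (+2.373) = -2.71 V.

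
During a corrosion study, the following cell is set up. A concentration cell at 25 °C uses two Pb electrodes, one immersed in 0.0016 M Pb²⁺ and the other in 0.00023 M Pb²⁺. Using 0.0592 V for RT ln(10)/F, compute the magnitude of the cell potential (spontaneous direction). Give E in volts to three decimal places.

For a concentration cell E°cell = 0. The 0.0016 M side is the cathode (reduction is favoured where [Pb²⁺] is higher).
With n = 2, E = −(0.0592/2) log([Pb²⁺]ₐₙ/[Pb²⁺]꜀ₐₜ) = −(0.0592/2) log(0.00023/0.0016) = −(0.0592/2)(-0.842) = +0.025 V.

+0.025 V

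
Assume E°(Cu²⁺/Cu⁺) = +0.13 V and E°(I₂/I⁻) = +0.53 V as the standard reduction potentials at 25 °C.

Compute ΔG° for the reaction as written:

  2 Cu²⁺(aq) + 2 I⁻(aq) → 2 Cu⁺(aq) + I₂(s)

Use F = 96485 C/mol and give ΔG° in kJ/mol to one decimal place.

As written, Cu²⁺/Cu⁺ is reduced (cathode) and I₂/I⁻ is oxidised (anode), so E°cell = (+0.13) − (+0.53) = -0.40 V.
Balancing electrons gives n = 2.
ΔG° = −nFE° = −(2)(96485)(-0.40) = 77,188 J = +77.2 kJ/mol.

+77.2 kJ/mol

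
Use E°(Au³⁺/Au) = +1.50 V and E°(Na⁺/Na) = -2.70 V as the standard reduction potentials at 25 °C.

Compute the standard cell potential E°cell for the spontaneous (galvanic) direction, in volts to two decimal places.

The Au³⁺/Au couple has the higher reduction potential, so it is the cathode; Na⁺/Na is oxidised at the anode.
E°cell = E°(cathode) − E°(anode) = (+1.50) − (-2.70) = +4.20 V.
Since E°cell > 0, the reaction is spontaneous under standard conditions.

+4.20 V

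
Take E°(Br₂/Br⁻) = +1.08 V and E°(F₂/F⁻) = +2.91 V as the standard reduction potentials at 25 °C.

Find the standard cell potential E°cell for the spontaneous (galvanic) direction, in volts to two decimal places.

The F₂/F⁻ couple has the higher reduction potential, so it is the cathode; Br₂/Br⁻ is oxidised at the anode.
E°cell = E°(cathode) − E°(anode) = (+2.91) − (+1.08) = +1.83 V.

+1.83 V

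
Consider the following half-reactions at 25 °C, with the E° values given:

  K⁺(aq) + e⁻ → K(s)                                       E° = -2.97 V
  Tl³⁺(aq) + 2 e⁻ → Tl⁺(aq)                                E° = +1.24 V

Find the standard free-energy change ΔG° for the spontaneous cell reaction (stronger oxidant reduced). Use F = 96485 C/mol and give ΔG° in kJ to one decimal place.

-812.4 kJ

Tl³⁺/Tl⁺ (E° = +1.24 V) is the cathode; K⁺/K (E° = -2.97 V) is the anode, so E°cell = +4.21 V.
Balancing electrons gives n = 2 (lcm of 2 and 1).
ΔG° = −nFE° = −(2)(96485)(+4.21) = -812,404 J = -812.4 kJ.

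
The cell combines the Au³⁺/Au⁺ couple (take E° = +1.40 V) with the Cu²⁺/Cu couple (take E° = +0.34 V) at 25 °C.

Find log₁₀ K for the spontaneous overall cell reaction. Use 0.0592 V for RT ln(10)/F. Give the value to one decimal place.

35.8

Cathode: Au³⁺/Au⁺; anode: Cu²⁺/Cu. E°cell = +1.06 V, n = 2.
log K = nE°cell / 0.0592 = (2)(+1.06) / 0.0592 = 35.8.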